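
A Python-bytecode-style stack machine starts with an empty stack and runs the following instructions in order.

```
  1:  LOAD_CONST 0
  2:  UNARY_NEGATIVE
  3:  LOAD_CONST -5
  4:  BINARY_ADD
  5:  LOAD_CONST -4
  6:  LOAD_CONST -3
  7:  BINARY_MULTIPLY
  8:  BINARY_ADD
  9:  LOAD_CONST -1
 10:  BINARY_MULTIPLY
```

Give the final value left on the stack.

LOAD_CONST 0    : [0]
UNARY_NEGATIVE  : [0]
LOAD_CONST -5   : [0, -5]
BINARY_ADD      : [-5]
LOAD_CONST -4   : [-5, -4]
LOAD_CONST -3   : [-5, -4, -3]
BINARY_MULTIPLY : [-5, 12]
BINARY_ADD      : [7]
LOAD_CONST -1   : [7, -1]
BINARY_MULTIPLY : [-7]

-7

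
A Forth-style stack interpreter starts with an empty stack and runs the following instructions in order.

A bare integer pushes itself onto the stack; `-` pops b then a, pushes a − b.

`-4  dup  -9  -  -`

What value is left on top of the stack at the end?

-9

-4  → -4
dup → -4 -4
-9  → -4 -4 -9
-   → -4 5
-   → -9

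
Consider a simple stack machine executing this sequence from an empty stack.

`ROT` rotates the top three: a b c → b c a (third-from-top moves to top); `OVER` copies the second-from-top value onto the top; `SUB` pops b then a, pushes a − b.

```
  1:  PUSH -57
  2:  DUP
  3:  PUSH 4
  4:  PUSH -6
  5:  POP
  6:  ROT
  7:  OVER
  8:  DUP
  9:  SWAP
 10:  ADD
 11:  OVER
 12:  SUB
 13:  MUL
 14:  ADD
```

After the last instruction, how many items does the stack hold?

2

PUSH -57 -> -57
DUP      -> -57 -57
PUSH 4   -> -57 -57 4
PUSH -6  -> -57 -57 4 -6
POP      -> -57 -57 4
ROT      -> -57 4 -57
OVER     -> -57 4 -57 4
DUP      -> -57 4 -57 4 4
SWAP     -> -57 4 -57 4 4
ADD      -> -57 4 -57 8
OVER     -> -57 4 -57 8 -57
SUB      -> -57 4 -57 65
MUL      -> -57 4 -3705
ADD      -> -57 -3701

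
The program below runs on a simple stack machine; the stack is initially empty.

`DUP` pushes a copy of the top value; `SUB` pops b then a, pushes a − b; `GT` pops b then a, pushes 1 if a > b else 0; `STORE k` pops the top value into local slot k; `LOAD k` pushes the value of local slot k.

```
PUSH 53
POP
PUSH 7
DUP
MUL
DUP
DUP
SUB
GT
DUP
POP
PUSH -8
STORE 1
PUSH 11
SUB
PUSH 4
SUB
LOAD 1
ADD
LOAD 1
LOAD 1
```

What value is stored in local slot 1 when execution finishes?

PUSH 53  [53]
POP      []
PUSH 7   [7]
DUP      [7, 7]
MUL      [49]
DUP      [49, 49]
DUP      [49, 49, 49]
SUB      [49, 0]
GT       [1]
DUP      [1, 1]
POP      [1]
PUSH -8  [1, -8]
STORE 1  [1]
PUSH 11  [1, 11]
SUB      [-10]
PUSH 4   [-10, 4]
SUB      [-14]
LOAD 1   [-14, -8]
ADD      [-22]
LOAD 1   [-22, -8]
LOAD 1   [-22, -8, -8]

-8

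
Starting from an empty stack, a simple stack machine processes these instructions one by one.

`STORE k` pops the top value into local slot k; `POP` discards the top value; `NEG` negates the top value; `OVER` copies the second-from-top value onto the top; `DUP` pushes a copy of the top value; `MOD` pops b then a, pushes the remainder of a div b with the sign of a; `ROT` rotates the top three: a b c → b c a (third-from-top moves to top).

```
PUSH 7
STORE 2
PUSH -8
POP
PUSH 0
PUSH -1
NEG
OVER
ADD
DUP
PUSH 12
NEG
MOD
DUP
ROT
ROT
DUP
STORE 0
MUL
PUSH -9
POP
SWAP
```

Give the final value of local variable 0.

1

PUSH 7  : 7
STORE 2 : (empty)
PUSH -8 : -8
POP     : (empty)
PUSH 0  : 0
PUSH -1 : 0 -1
NEG     : 0 1
OVER    : 0 1 0
ADD     : 0 1
DUP     : 0 1 1
PUSH 12 : 0 1 1 12
NEG     : 0 1 1 -12
MOD     : 0 1 1
DUP     : 0 1 1 1
ROT     : 0 1 1 1
ROT     : 0 1 1 1
DUP     : 0 1 1 1 1
STORE 0 : 0 1 1 1
MUL     : 0 1 1
PUSH -9 : 0 1 1 -9
POP     : 0 1 1
SWAP    : 0 1 1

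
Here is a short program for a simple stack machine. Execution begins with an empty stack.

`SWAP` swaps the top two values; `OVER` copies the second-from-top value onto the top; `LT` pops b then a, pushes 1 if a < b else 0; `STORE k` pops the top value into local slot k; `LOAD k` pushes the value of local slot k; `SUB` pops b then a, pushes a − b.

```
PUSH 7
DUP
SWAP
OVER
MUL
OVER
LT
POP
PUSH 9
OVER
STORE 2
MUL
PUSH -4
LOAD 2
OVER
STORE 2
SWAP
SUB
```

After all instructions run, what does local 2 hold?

-4

PUSH 7  : 7
DUP     : 7 7
SWAP    : 7 7
OVER    : 7 7 7
MUL     : 7 49
OVER    : 7 49 7
LT      : 7 0
POP     : 7
PUSH 9  : 7 9
OVER    : 7 9 7
STORE 2 : 7 9
MUL     : 63
PUSH -4 : 63 -4
LOAD 2  : 63 -4 7
OVER    : 63 -4 7 -4
STORE 2 : 63 -4 7
SWAP    : 63 7 -4
SUB     : 63 11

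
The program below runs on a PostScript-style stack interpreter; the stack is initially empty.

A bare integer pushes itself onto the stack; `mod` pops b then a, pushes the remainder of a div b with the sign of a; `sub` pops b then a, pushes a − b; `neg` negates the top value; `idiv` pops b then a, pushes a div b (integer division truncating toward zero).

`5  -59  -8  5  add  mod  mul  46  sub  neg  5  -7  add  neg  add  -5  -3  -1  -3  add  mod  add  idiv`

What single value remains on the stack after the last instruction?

-7

5    → 5
-59  → 5 -59
-8   → 5 -59 -8
5    → 5 -59 -8 5
add  → 5 -59 -3
mod  → 5 -2
mul  → -10
46   → -10 46
sub  → -56
neg  → 56
5    → 56 5
-7   → 56 5 -7
add  → 56 -2
neg  → 56 2
add  → 58
-5   → 58 -5
-3   → 58 -5 -3
-1   → 58 -5 -3 -1
-3   → 58 -5 -3 -1 -3
add  → 58 -5 -3 -4
mod  → 58 -5 -3
add  → 58 -8
idiv → -7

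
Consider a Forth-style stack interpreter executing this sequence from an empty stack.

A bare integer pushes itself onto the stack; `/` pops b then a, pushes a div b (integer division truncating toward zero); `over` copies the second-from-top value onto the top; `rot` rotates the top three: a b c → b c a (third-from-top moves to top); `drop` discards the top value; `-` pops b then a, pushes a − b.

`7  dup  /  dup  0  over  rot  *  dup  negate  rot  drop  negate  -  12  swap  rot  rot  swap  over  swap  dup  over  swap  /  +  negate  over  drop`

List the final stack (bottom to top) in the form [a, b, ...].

[0, 12, 12, -2]

7      : 7
dup    : 7 7
/      : 1
dup    : 1 1
0      : 1 1 0
over   : 1 1 0 1
rot    : 1 0 1 1
*      : 1 0 1
dup    : 1 0 1 1
negate : 1 0 1 -1
rot    : 1 1 -1 0
drop   : 1 1 -1
negate : 1 1 1
-      : 1 0
12     : 1 0 12
swap   : 1 12 0
rot    : 12 0 1
rot    : 0 1 12
swap   : 0 12 1
over   : 0 12 1 12
swap   : 0 12 12 1
dup    : 0 12 12 1 1
over   : 0 12 12 1 1 1
swap   : 0 12 12 1 1 1
/      : 0 12 12 1 1
+      : 0 12 12 2
negate : 0 12 12 -2
over   : 0 12 12 -2 12
drop   : 0 12 12 -2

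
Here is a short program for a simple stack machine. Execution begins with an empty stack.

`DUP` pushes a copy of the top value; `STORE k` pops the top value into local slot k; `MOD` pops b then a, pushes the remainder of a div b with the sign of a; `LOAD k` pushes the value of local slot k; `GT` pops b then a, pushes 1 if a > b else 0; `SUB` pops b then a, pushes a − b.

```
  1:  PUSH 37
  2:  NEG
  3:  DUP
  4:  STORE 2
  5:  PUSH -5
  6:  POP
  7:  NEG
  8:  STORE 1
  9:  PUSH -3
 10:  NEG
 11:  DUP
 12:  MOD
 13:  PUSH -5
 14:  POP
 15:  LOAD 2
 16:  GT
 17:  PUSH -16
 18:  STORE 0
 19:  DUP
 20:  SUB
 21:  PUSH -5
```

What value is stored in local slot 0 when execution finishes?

-16

PUSH 37  -> [37]
NEG      -> [-37]
DUP      -> [-37, -37]
STORE 2  -> [-37]
PUSH -5  -> [-37, -5]
POP      -> [-37]
NEG      -> [37]
STORE 1  -> []
PUSH -3  -> [-3]
NEG      -> [3]
DUP      -> [3, 3]
MOD      -> [0]
PUSH -5  -> [0, -5]
POP      -> [0]
LOAD 2   -> [0, -37]
GT       -> [1]
PUSH -16 -> [1, -16]
STORE 0  -> [1]
DUP      -> [1, 1]
SUB      -> [0]
PUSH -5  -> [0, -5]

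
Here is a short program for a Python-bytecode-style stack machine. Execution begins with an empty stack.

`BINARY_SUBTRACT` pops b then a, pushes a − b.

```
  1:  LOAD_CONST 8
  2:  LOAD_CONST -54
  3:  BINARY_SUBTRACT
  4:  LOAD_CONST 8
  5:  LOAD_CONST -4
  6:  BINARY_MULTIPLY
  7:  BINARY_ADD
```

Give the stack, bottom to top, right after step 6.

[62, -32]

LOAD_CONST 8     [8]
LOAD_CONST -54   [8, -54]
BINARY_SUBTRACT  [62]
LOAD_CONST 8     [62, 8]
LOAD_CONST -4    [62, 8, -4]
BINARY_MULTIPLY  [62, -32]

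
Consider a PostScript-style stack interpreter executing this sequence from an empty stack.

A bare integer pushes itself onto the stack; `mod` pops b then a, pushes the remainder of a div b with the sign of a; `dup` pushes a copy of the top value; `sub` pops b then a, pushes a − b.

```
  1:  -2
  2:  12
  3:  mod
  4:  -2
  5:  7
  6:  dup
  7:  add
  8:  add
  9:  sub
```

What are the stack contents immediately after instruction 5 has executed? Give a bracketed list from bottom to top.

-2   -2
12   -2 12
mod  -2
-2   -2 -2
7    -2 -2 7

[-2, -2, 7]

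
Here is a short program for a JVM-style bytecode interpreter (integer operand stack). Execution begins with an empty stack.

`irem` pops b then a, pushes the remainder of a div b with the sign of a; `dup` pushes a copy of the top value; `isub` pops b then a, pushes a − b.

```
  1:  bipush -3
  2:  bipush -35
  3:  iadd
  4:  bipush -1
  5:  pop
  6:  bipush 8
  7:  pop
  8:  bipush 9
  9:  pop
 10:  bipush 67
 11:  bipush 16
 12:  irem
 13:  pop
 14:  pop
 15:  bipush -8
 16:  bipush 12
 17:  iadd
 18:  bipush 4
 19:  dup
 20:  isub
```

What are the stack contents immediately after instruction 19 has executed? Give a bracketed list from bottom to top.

[4, 4, 4]

bipush -3  → -3
bipush -35 → -3 -35
iadd       → -38
bipush -1  → -38 -1
pop        → -38
bipush 8   → -38 8
pop        → -38
bipush 9   → -38 9
pop        → -38
bipush 67  → -38 67
bipush 16  → -38 67 16
irem       → -38 3
pop        → -38
pop        → (empty)
bipush -8  → -8
bipush 12  → -8 12
iadd       → 4
bipush 4   → 4 4
dup        → 4 4 4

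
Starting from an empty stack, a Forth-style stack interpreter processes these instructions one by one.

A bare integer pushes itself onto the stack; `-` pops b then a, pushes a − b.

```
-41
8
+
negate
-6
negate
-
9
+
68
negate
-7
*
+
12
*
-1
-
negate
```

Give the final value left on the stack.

-6145

-41     -41
8       -41 8
+       -33
negate  33
-6      33 -6
negate  33 6
-       27
9       27 9
+       36
68      36 68
negate  36 -68
-7      36 -68 -7
*       36 476
+       512
12      512 12
*       6144
-1      6144 -1
-       6145
negate  -6145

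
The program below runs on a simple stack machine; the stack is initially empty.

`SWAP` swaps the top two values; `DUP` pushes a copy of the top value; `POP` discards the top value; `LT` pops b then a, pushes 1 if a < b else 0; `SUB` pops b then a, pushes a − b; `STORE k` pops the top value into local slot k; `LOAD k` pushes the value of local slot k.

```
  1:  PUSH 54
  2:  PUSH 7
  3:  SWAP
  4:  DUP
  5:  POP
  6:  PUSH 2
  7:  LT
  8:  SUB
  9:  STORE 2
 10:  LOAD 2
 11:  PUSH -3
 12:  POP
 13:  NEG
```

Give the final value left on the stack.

PUSH 54  [54]
PUSH 7   [54, 7]
SWAP     [7, 54]
DUP      [7, 54, 54]
POP      [7, 54]
PUSH 2   [7, 54, 2]
LT       [7, 0]
SUB      [7]
STORE 2  []
LOAD 2   [7]
PUSH -3  [7, -3]
POP      [7]
NEG      [-7]

-7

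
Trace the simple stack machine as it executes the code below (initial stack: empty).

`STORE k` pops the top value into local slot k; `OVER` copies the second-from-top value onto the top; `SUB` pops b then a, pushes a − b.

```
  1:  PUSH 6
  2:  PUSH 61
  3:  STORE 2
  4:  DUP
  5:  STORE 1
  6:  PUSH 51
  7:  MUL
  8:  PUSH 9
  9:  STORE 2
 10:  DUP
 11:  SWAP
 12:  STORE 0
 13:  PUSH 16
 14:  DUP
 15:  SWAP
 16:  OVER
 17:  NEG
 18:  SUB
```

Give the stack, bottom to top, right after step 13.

PUSH 6  : 6
PUSH 61 : 6 61
STORE 2 : 6
DUP     : 6 6
STORE 1 : 6
PUSH 51 : 6 51
MUL     : 306
PUSH 9  : 306 9
STORE 2 : 306
DUP     : 306 306
SWAP    : 306 306
STORE 0 : 306
PUSH 16 : 306 16

[306, 16]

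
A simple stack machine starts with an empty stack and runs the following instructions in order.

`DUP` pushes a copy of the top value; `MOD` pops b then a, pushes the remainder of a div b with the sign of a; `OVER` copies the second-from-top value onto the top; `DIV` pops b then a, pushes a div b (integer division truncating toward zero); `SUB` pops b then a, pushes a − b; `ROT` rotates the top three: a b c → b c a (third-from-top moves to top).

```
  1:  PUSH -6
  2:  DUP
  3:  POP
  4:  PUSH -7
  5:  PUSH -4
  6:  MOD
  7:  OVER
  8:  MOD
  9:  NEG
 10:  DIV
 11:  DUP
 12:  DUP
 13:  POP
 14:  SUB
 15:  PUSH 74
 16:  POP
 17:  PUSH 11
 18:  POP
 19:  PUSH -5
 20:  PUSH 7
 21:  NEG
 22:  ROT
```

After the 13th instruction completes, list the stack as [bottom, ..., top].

[-2, -2]

PUSH -6 → -6
DUP     → -6 -6
POP     → -6
PUSH -7 → -6 -7
PUSH -4 → -6 -7 -4
MOD     → -6 -3
OVER    → -6 -3 -6
MOD     → -6 -3
NEG     → -6 3
DIV     → -2
DUP     → -2 -2
DUP     → -2 -2 -2
POP     → -2 -2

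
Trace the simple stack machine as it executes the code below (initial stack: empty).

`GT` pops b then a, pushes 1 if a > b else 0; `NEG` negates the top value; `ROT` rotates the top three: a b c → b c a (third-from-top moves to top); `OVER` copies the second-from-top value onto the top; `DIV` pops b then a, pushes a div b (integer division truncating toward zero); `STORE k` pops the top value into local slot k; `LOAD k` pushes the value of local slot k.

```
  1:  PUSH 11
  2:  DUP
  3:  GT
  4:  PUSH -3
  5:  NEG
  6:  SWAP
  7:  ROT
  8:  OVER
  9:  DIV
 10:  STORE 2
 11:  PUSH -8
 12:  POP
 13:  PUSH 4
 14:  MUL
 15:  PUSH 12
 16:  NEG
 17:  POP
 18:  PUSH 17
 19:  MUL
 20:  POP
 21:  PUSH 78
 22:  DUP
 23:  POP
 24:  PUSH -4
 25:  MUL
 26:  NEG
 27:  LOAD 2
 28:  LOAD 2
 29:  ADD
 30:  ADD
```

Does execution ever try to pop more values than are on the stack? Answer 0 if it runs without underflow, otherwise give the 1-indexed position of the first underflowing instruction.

PUSH 11 → 11
DUP     → 11 11
GT      → 0
PUSH -3 → 0 -3
NEG     → 0 3
SWAP    → 3 0
ROT  — needs 3 operands, stack has 2 → underflow

7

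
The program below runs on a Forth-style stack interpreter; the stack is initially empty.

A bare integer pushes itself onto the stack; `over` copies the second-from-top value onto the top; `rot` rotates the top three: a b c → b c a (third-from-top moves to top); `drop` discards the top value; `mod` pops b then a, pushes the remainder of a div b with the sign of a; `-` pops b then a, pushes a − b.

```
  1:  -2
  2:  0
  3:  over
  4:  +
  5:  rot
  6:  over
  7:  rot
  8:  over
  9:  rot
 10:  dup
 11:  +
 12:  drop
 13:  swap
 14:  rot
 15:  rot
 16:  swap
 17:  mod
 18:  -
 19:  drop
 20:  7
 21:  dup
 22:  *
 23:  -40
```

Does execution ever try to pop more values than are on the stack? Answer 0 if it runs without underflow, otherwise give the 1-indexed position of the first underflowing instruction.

-2    [-2]
0     [-2, 0]
over  [-2, 0, -2]
+     [-2, -2]
rot  — needs 3 operands, stack has 2 → underflow

5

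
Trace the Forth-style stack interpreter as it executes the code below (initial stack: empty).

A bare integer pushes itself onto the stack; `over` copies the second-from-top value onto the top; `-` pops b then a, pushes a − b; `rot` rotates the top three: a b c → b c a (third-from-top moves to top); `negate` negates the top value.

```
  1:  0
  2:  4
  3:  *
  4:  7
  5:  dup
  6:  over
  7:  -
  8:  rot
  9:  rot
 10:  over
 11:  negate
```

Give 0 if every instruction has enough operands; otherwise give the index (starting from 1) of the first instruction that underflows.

0      -> 0
4      -> 0 4
*      -> 0
7      -> 0 7
dup    -> 0 7 7
over   -> 0 7 7 7
-      -> 0 7 0
rot    -> 7 0 0
rot    -> 0 0 7
over   -> 0 0 7 0
negate -> 0 0 7 0

0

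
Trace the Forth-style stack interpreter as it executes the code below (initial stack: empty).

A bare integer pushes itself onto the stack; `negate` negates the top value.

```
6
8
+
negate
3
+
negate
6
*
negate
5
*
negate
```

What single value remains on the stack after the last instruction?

6       [6]
8       [6, 8]
+       [14]
negate  [-14]
3       [-14, 3]
+       [-11]
negate  [11]
6       [11, 6]
*       [66]
negate  [-66]
5       [-66, 5]
*       [-330]
negate  [330]

330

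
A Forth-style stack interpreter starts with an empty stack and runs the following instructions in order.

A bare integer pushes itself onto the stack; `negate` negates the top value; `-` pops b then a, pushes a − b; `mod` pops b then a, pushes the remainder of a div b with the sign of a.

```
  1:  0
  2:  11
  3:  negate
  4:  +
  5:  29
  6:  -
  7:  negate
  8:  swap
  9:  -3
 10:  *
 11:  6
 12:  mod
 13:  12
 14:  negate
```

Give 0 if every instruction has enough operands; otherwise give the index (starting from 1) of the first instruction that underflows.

8

0      -> [0]
11     -> [0, 11]
negate -> [0, -11]
+      -> [-11]
29     -> [-11, 29]
-      -> [-40]
negate -> [40]
swap  — needs 2 operands, stack has 1 → underflow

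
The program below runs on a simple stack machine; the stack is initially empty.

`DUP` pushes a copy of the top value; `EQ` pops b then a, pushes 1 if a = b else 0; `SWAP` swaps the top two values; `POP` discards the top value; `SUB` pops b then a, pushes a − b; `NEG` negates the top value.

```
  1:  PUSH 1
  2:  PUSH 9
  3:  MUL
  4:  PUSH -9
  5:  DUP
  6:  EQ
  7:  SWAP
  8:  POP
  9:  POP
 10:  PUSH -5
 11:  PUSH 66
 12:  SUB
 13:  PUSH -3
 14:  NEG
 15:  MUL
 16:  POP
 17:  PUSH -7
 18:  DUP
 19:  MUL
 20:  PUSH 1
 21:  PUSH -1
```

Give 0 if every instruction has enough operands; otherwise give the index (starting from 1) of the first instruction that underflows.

0

PUSH 1   1
PUSH 9   1 9
MUL      9
PUSH -9  9 -9
DUP      9 -9 -9
EQ       9 1
SWAP     1 9
POP      1
POP      (empty)
PUSH -5  -5
PUSH 66  -5 66
SUB      -71
PUSH -3  -71 -3
NEG      -71 3
MUL      -213
POP      (empty)
PUSH -7  -7
DUP      -7 -7
MUL      49
PUSH 1   49 1
PUSH -1  49 1 -1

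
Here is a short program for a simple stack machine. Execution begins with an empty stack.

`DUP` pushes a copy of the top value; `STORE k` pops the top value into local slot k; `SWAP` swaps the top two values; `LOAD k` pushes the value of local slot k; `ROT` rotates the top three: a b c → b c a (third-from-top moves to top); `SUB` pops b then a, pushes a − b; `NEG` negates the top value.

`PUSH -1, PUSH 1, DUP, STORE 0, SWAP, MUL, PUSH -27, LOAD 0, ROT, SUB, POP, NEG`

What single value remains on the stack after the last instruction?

27

PUSH -1  -> -1
PUSH 1   -> -1 1
DUP      -> -1 1 1
STORE 0  -> -1 1
SWAP     -> 1 -1
MUL      -> -1
PUSH -27 -> -1 -27
LOAD 0   -> -1 -27 1
ROT      -> -27 1 -1
SUB      -> -27 2
POP      -> -27
NEG      -> 27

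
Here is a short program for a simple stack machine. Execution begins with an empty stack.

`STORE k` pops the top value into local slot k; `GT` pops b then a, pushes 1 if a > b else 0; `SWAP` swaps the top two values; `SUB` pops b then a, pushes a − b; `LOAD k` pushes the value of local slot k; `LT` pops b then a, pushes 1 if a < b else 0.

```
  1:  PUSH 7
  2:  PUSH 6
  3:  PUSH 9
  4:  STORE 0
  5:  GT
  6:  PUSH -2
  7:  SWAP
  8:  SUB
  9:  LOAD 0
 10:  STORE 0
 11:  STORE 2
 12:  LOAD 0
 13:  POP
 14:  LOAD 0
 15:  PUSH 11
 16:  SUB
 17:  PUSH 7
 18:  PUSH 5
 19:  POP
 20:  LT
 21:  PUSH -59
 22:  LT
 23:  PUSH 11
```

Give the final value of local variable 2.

PUSH 7    [7]
PUSH 6    [7, 6]
PUSH 9    [7, 6, 9]
STORE 0   [7, 6]
GT        [1]
PUSH -2   [1, -2]
SWAP      [-2, 1]
SUB       [-3]
LOAD 0    [-3, 9]
STORE 0   [-3]
STORE 2   []
LOAD 0    [9]
POP       []
LOAD 0    [9]
PUSH 11   [9, 11]
SUB       [-2]
PUSH 7    [-2, 7]
PUSH 5    [-2, 7, 5]
POP       [-2, 7]
LT        [1]
PUSH -59  [1, -59]
LT        [0]
PUSH 11   [0, 11]

-3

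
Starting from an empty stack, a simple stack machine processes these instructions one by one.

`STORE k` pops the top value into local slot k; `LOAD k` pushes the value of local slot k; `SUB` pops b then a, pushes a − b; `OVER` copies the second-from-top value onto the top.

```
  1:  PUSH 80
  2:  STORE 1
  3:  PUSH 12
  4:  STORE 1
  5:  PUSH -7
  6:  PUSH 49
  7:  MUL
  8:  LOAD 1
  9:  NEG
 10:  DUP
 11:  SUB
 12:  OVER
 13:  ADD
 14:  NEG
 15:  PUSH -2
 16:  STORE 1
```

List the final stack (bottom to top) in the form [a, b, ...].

PUSH 80 : 80
STORE 1 : (empty)
PUSH 12 : 12
STORE 1 : (empty)
PUSH -7 : -7
PUSH 49 : -7 49
MUL     : -343
LOAD 1  : -343 12
NEG     : -343 -12
DUP     : -343 -12 -12
SUB     : -343 0
OVER    : -343 0 -343
ADD     : -343 -343
NEG     : -343 343
PUSH -2 : -343 343 -2
STORE 1 : -343 343

[-343, 343]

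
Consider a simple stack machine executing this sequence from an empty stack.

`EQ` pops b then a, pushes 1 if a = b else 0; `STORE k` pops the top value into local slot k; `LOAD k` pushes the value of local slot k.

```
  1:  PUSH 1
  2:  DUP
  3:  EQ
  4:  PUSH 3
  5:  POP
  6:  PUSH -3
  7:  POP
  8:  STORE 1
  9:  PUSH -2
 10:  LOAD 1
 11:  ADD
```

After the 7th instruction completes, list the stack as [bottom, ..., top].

PUSH 1  : 1
DUP     : 1 1
EQ      : 1
PUSH 3  : 1 3
POP     : 1
PUSH -3 : 1 -3
POP     : 1

[1]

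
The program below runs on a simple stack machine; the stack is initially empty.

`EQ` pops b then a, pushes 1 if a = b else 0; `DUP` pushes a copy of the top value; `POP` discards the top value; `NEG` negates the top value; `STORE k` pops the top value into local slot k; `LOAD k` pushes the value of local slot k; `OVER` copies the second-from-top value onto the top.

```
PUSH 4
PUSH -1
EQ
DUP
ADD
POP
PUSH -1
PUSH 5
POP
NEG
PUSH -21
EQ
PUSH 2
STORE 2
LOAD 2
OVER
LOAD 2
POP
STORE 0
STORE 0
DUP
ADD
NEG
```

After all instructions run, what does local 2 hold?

2

PUSH 4    4
PUSH -1   4 -1
EQ        0
DUP       0 0
ADD       0
POP       (empty)
PUSH -1   -1
PUSH 5    -1 5
POP       -1
NEG       1
PUSH -21  1 -21
EQ        0
PUSH 2    0 2
STORE 2   0
LOAD 2    0 2
OVER      0 2 0
LOAD 2    0 2 0 2
POP       0 2 0
STORE 0   0 2
STORE 0   0
DUP       0 0
ADD       0
NEG       0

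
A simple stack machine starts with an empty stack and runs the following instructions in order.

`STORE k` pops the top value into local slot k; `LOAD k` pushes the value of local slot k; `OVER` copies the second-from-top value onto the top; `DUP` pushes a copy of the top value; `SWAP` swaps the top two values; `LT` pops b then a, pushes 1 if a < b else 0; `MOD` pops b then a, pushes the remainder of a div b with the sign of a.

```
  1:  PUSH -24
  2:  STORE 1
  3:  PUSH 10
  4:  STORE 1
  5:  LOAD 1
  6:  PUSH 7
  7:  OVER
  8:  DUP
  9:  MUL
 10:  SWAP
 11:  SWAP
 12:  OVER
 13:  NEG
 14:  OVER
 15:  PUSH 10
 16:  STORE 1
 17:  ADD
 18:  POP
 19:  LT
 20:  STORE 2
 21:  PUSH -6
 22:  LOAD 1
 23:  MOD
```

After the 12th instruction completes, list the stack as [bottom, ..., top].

[10, 7, 100, 7]

PUSH -24 : [-24]
STORE 1  : []
PUSH 10  : [10]
STORE 1  : []
LOAD 1   : [10]
PUSH 7   : [10, 7]
OVER     : [10, 7, 10]
DUP      : [10, 7, 10, 10]
MUL      : [10, 7, 100]
SWAP     : [10, 100, 7]
SWAP     : [10, 7, 100]
OVER     : [10, 7, 100, 7]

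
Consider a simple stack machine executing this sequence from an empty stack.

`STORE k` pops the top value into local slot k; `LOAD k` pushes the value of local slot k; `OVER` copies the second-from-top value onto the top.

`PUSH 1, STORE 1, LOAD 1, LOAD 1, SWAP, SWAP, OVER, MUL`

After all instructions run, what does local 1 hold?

PUSH 1  : [1]
STORE 1 : []
LOAD 1  : [1]
LOAD 1  : [1, 1]
SWAP    : [1, 1]
SWAP    : [1, 1]
OVER    : [1, 1, 1]
MUL     : [1, 1]

1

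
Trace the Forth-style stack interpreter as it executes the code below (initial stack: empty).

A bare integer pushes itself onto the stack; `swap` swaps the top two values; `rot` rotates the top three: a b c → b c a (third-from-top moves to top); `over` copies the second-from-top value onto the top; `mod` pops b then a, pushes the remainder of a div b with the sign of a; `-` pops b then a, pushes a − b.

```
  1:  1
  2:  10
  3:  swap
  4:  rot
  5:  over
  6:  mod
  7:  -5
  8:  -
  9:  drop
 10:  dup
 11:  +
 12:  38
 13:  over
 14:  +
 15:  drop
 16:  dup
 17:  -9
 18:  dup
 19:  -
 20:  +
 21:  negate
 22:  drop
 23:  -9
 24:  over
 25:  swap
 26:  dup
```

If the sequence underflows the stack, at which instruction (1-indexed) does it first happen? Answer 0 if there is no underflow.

1    → 1
10   → 1 10
swap → 10 1
rot  — needs 3 operands, stack has 2 → underflow

4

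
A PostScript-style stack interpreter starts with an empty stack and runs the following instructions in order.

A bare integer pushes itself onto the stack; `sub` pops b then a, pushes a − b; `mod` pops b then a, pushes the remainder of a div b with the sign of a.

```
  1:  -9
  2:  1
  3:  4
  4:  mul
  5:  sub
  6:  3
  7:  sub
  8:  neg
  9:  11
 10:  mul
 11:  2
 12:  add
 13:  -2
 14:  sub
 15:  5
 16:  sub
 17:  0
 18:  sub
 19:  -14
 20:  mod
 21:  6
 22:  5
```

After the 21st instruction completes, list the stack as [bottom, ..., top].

[7, 6]

-9  -> -9
1   -> -9 1
4   -> -9 1 4
mul -> -9 4
sub -> -13
3   -> -13 3
sub -> -16
neg -> 16
11  -> 16 11
mul -> 176
2   -> 176 2
add -> 178
-2  -> 178 -2
sub -> 180
5   -> 180 5
sub -> 175
0   -> 175 0
sub -> 175
-14 -> 175 -14
mod -> 7
6   -> 7 6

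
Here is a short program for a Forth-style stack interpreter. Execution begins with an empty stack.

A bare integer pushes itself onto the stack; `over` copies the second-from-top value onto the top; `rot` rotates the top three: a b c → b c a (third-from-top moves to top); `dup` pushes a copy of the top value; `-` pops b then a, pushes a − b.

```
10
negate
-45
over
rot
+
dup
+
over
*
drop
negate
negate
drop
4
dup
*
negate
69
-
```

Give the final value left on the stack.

-85

10      [10]
negate  [-10]
-45     [-10, -45]
over    [-10, -45, -10]
rot     [-45, -10, -10]
+       [-45, -20]
dup     [-45, -20, -20]
+       [-45, -40]
over    [-45, -40, -45]
*       [-45, 1800]
drop    [-45]
negate  [45]
negate  [-45]
drop    []
4       [4]
dup     [4, 4]
*       [16]
negate  [-16]
69      [-16, 69]
-       [-85]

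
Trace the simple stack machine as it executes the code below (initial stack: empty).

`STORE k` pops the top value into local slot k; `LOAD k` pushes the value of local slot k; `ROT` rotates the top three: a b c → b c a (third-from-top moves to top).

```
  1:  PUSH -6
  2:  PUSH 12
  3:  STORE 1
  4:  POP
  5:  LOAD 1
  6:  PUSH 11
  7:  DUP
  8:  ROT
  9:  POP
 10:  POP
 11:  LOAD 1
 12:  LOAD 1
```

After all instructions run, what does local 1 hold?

PUSH -6 → -6
PUSH 12 → -6 12
STORE 1 → -6
POP     → (empty)
LOAD 1  → 12
PUSH 11 → 12 11
DUP     → 12 11 11
ROT     → 11 11 12
POP     → 11 11
POP     → 11
LOAD 1  → 11 12
LOAD 1  → 11 12 12

12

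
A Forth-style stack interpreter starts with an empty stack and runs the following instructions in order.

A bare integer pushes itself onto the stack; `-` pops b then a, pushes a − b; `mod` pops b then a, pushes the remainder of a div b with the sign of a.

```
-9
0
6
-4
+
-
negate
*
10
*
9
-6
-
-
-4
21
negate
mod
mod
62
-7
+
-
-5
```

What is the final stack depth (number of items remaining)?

2

-9     -> -9
0      -> -9 0
6      -> -9 0 6
-4     -> -9 0 6 -4
+      -> -9 0 2
-      -> -9 -2
negate -> -9 2
*      -> -18
10     -> -18 10
*      -> -180
9      -> -180 9
-6     -> -180 9 -6
-      -> -180 15
-      -> -195
-4     -> -195 -4
21     -> -195 -4 21
negate -> -195 -4 -21
mod    -> -195 -4
mod    -> -3
62     -> -3 62
-7     -> -3 62 -7
+      -> -3 55
-      -> -58
-5     -> -58 -5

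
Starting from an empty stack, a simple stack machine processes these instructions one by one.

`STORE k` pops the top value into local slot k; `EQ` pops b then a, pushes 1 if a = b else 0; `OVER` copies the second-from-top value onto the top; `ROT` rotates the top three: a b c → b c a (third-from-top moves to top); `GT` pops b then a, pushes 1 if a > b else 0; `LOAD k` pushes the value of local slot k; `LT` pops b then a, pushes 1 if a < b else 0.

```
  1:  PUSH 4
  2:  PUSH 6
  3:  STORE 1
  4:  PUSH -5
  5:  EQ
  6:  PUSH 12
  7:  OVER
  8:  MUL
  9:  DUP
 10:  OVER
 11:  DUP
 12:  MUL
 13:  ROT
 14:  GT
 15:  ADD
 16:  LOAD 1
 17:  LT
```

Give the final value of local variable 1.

PUSH 4  : [4]
PUSH 6  : [4, 6]
STORE 1 : [4]
PUSH -5 : [4, -5]
EQ      : [0]
PUSH 12 : [0, 12]
OVER    : [0, 12, 0]
MUL     : [0, 0]
DUP     : [0, 0, 0]
OVER    : [0, 0, 0, 0]
DUP     : [0, 0, 0, 0, 0]
MUL     : [0, 0, 0, 0]
ROT     : [0, 0, 0, 0]
GT      : [0, 0, 0]
ADD     : [0, 0]
LOAD 1  : [0, 0, 6]
LT      : [0, 1]

6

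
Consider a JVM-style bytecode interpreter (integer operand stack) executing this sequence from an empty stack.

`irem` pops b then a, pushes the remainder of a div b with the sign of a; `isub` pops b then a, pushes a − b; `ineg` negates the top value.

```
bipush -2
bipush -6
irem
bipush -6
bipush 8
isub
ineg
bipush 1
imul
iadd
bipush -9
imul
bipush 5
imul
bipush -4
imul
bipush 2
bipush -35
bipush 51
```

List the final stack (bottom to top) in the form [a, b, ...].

bipush -2  → [-2]
bipush -6  → [-2, -6]
irem       → [-2]
bipush -6  → [-2, -6]
bipush 8   → [-2, -6, 8]
isub       → [-2, -14]
ineg       → [-2, 14]
bipush 1   → [-2, 14, 1]
imul       → [-2, 14]
iadd       → [12]
bipush -9  → [12, -9]
imul       → [-108]
bipush 5   → [-108, 5]
imul       → [-540]
bipush -4  → [-540, -4]
imul       → [2160]
bipush 2   → [2160, 2]
bipush -35 → [2160, 2, -35]
bipush 51  → [2160, 2, -35, 51]

[2160, 2, -35, 51]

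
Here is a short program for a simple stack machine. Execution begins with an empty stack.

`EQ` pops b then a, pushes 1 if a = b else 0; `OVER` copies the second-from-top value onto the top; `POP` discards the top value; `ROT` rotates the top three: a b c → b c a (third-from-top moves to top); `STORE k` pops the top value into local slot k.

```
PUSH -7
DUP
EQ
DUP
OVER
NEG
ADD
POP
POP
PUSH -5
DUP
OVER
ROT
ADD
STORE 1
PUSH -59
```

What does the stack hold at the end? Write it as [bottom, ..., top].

[-5, -59]

PUSH -7  -> -7
DUP      -> -7 -7
EQ       -> 1
DUP      -> 1 1
OVER     -> 1 1 1
NEG      -> 1 1 -1
ADD      -> 1 0
POP      -> 1
POP      -> (empty)
PUSH -5  -> -5
DUP      -> -5 -5
OVER     -> -5 -5 -5
ROT      -> -5 -5 -5
ADD      -> -5 -10
STORE 1  -> -5
PUSH -59 -> -5 -59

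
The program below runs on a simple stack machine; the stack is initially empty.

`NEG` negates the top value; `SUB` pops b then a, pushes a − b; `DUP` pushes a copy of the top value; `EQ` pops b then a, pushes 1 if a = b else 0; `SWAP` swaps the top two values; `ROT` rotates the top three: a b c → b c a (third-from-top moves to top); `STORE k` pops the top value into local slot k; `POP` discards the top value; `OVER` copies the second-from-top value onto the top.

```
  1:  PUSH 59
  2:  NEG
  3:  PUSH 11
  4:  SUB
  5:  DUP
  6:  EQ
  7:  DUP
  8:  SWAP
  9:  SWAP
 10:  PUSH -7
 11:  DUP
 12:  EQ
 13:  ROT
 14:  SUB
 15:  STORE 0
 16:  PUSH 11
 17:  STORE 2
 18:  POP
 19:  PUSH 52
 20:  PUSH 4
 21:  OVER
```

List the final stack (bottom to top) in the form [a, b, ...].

[52, 4, 52]

PUSH 59 → [59]
NEG     → [-59]
PUSH 11 → [-59, 11]
SUB     → [-70]
DUP     → [-70, -70]
EQ      → [1]
DUP     → [1, 1]
SWAP    → [1, 1]
SWAP    → [1, 1]
PUSH -7 → [1, 1, -7]
DUP     → [1, 1, -7, -7]
EQ      → [1, 1, 1]
ROT     → [1, 1, 1]
SUB     → [1, 0]
STORE 0 → [1]
PUSH 11 → [1, 11]
STORE 2 → [1]
POP     → []
PUSH 52 → [52]
PUSH 4  → [52, 4]
OVER    → [52, 4, 52]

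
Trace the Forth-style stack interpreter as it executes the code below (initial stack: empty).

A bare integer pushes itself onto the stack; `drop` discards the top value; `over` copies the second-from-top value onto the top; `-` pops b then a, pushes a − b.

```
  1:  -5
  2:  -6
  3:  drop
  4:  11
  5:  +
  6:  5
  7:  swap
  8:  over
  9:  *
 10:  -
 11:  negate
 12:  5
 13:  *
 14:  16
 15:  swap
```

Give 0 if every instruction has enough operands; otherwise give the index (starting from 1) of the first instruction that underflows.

-5      [-5]
-6      [-5, -6]
drop    [-5]
11      [-5, 11]
+       [6]
5       [6, 5]
swap    [5, 6]
over    [5, 6, 5]
*       [5, 30]
-       [-25]
negate  [25]
5       [25, 5]
*       [125]
16      [125, 16]
swap    [16, 125]

0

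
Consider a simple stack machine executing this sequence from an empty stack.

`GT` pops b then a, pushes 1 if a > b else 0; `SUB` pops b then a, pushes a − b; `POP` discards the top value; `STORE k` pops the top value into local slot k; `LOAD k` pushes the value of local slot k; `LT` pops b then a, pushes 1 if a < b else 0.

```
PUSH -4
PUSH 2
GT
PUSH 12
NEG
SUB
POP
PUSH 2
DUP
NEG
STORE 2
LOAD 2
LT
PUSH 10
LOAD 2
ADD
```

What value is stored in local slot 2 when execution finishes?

PUSH -4 → -4
PUSH 2  → -4 2
GT      → 0
PUSH 12 → 0 12
NEG     → 0 -12
SUB     → 12
POP     → (empty)
PUSH 2  → 2
DUP     → 2 2
NEG     → 2 -2
STORE 2 → 2
LOAD 2  → 2 -2
LT      → 0
PUSH 10 → 0 10
LOAD 2  → 0 10 -2
ADD     → 0 8

-2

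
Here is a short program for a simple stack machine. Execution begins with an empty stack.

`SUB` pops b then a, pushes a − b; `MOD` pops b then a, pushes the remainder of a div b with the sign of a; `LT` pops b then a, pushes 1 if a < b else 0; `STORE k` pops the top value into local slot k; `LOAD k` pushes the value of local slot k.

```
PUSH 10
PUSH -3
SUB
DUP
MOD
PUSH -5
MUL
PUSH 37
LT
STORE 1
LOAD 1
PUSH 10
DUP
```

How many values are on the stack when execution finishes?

3

PUSH 10 → 10
PUSH -3 → 10 -3
SUB     → 13
DUP     → 13 13
MOD     → 0
PUSH -5 → 0 -5
MUL     → 0
PUSH 37 → 0 37
LT      → 1
STORE 1 → (empty)
LOAD 1  → 1
PUSH 10 → 1 10
DUP     → 1 10 10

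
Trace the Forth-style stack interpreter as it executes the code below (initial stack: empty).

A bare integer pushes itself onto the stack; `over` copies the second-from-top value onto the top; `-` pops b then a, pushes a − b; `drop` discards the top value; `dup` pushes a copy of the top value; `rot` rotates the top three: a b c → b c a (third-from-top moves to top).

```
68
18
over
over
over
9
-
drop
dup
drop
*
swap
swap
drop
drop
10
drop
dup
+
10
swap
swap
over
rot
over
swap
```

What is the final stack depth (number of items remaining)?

4

68   → [68]
18   → [68, 18]
over → [68, 18, 68]
over → [68, 18, 68, 18]
over → [68, 18, 68, 18, 68]
9    → [68, 18, 68, 18, 68, 9]
-    → [68, 18, 68, 18, 59]
drop → [68, 18, 68, 18]
dup  → [68, 18, 68, 18, 18]
drop → [68, 18, 68, 18]
*    → [68, 18, 1224]
swap → [68, 1224, 18]
swap → [68, 18, 1224]
drop → [68, 18]
drop → [68]
10   → [68, 10]
drop → [68]
dup  → [68, 68]
+    → [136]
10   → [136, 10]
swap → [10, 136]
swap → [136, 10]
over → [136, 10, 136]
rot  → [10, 136, 136]
over → [10, 136, 136, 136]
swap → [10, 136, 136, 136]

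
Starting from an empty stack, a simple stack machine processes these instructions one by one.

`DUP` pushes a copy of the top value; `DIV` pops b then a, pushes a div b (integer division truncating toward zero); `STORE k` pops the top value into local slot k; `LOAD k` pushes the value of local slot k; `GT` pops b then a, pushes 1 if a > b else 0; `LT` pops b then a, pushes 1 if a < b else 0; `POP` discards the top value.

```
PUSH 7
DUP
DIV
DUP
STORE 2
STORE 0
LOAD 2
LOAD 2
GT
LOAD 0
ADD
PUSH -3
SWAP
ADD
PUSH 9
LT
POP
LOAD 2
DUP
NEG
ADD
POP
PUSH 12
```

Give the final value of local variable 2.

1

PUSH 7  -> 7
DUP     -> 7 7
DIV     -> 1
DUP     -> 1 1
STORE 2 -> 1
STORE 0 -> (empty)
LOAD 2  -> 1
LOAD 2  -> 1 1
GT      -> 0
LOAD 0  -> 0 1
ADD     -> 1
PUSH -3 -> 1 -3
SWAP    -> -3 1
ADD     -> -2
PUSH 9  -> -2 9
LT      -> 1
POP     -> (empty)
LOAD 2  -> 1
DUP     -> 1 1
NEG     -> 1 -1
ADD     -> 0
POP     -> (empty)
PUSH 12 -> 12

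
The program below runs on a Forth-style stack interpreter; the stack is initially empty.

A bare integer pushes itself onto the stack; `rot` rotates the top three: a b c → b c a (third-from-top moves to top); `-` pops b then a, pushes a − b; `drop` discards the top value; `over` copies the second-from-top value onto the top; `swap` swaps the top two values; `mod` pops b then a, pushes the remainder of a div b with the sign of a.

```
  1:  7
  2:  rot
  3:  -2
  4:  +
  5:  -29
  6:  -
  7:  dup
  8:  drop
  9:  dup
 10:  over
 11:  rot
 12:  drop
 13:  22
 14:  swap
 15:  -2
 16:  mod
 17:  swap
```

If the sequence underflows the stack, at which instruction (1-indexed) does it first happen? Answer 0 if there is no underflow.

7 -> [7]
rot  — needs 3 operands, stack has 1 → underflow

2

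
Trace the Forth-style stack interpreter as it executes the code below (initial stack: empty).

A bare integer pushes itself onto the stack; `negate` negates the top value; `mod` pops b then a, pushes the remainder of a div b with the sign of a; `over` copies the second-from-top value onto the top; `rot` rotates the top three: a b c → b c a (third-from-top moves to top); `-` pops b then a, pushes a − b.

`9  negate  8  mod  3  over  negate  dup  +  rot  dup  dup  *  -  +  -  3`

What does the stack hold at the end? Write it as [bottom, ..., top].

9      -> [9]
negate -> [-9]
8      -> [-9, 8]
mod    -> [-1]
3      -> [-1, 3]
over   -> [-1, 3, -1]
negate -> [-1, 3, 1]
dup    -> [-1, 3, 1, 1]
+      -> [-1, 3, 2]
rot    -> [3, 2, -1]
dup    -> [3, 2, -1, -1]
dup    -> [3, 2, -1, -1, -1]
*      -> [3, 2, -1, 1]
-      -> [3, 2, -2]
+      -> [3, 0]
-      -> [3]
3      -> [3, 3]

[3, 3]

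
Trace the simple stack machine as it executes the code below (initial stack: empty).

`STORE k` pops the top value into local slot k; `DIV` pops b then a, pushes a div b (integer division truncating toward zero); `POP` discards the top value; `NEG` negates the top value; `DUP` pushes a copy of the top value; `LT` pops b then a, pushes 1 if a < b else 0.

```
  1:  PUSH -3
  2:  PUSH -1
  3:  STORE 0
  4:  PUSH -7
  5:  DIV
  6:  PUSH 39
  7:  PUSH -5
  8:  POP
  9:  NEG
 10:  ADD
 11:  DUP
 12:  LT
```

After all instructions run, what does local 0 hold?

-1

PUSH -3 -> [-3]
PUSH -1 -> [-3, -1]
STORE 0 -> [-3]
PUSH -7 -> [-3, -7]
DIV     -> [0]
PUSH 39 -> [0, 39]
PUSH -5 -> [0, 39, -5]
POP     -> [0, 39]
NEG     -> [0, -39]
ADD     -> [-39]
DUP     -> [-39, -39]
LT      -> [0]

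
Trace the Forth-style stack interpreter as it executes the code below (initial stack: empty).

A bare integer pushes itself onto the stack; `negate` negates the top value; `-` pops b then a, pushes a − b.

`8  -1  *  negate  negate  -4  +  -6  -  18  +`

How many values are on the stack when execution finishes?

8      → [8]
-1     → [8, -1]
*      → [-8]
negate → [8]
negate → [-8]
-4     → [-8, -4]
+      → [-12]
-6     → [-12, -6]
-      → [-6]
18     → [-6, 18]
+      → [12]

1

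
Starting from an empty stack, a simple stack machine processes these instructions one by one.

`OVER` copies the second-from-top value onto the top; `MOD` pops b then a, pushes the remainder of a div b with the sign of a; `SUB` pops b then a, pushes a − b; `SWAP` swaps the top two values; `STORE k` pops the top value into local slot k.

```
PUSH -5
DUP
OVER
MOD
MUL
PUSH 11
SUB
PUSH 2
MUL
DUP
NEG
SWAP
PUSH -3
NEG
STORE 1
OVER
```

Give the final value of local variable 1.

3

PUSH -5  -5
DUP      -5 -5
OVER     -5 -5 -5
MOD      -5 0
MUL      0
PUSH 11  0 11
SUB      -11
PUSH 2   -11 2
MUL      -22
DUP      -22 -22
NEG      -22 22
SWAP     22 -22
PUSH -3  22 -22 -3
NEG      22 -22 3
STORE 1  22 -22
OVER     22 -22 22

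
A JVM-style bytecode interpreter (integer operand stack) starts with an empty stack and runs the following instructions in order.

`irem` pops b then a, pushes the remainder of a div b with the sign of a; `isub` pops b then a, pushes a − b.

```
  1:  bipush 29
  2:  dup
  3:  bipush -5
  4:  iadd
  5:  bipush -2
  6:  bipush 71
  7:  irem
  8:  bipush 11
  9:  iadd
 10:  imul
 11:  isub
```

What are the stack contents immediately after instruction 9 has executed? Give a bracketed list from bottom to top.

[29, 24, 9]

bipush 29  29
dup        29 29
bipush -5  29 29 -5
iadd       29 24
bipush -2  29 24 -2
bipush 71  29 24 -2 71
irem       29 24 -2
bipush 11  29 24 -2 11
iadd       29 24 9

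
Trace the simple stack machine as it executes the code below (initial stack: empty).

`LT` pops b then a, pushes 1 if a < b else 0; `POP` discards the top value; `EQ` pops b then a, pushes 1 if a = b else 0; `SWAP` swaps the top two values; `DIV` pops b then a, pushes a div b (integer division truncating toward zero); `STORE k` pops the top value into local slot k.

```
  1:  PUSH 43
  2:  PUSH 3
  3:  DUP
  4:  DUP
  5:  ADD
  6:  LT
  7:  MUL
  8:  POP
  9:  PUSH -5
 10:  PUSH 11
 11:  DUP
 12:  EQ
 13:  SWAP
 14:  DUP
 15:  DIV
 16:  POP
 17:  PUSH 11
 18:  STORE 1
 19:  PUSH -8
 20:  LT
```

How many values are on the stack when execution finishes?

PUSH 43  43
PUSH 3   43 3
DUP      43 3 3
DUP      43 3 3 3
ADD      43 3 6
LT       43 1
MUL      43
POP      (empty)
PUSH -5  -5
PUSH 11  -5 11
DUP      -5 11 11
EQ       -5 1
SWAP     1 -5
DUP      1 -5 -5
DIV      1 1
POP      1
PUSH 11  1 11
STORE 1  1
PUSH -8  1 -8
LT       0

1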